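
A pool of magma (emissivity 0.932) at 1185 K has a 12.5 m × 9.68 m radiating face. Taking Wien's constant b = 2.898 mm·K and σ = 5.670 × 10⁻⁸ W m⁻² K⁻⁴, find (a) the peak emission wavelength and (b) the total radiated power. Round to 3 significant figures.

(a) λ_max = b/T = 2.898×10⁻³/1185 = 2.446×10⁻⁶ m = 2.45×10³ nm.
Area A = 12.5 × 9.68 = 121 m².
(b) P = εσAT⁴ = 0.932×5.670×10⁻⁸×121×(1185)⁴ = 1.26×10⁷ W.

λ_max ≈ 2.45×10³ nm; P ≈ 1.26×10⁷ W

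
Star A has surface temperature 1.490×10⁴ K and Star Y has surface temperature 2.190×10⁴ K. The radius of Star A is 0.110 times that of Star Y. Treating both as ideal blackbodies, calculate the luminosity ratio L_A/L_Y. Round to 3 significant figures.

L_A/L_Y ≈ 2.59×10⁻³

L ∝ R²T⁴, so L_A/L_Y = (R_A/R_Y)²(T_A/T_Y)⁴ = (0.110)² × (1.490×10⁴/2.190×10⁴)⁴ = 0.0121 × 0.214274 = 2.59×10⁻³.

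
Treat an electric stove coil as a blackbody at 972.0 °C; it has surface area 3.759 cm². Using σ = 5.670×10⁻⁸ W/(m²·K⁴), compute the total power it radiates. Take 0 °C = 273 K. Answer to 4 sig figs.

P ≈ 51.21 W

T = 972.0 °C + 273 = 1245.0 K.
Area A = 3.759 cm² = 3.759×10⁻⁴ m².
P = σAT⁴ = 5.670×10⁻⁸ × 3.759×10⁻⁴ × (1245.0)⁴ = 51.21 W.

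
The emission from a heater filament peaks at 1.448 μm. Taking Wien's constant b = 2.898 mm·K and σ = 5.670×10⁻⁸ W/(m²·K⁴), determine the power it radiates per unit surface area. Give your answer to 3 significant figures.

Wien's law: T = b/λ_max = 2.898×10⁻³/1.448×10⁻⁶ = 2001.38 K.
Then I = σT⁴ = 5.670×10⁻⁸×(2001.38)⁴ = 9.10×10⁵ W/m².

I ≈ 9.10×10⁵ W/m²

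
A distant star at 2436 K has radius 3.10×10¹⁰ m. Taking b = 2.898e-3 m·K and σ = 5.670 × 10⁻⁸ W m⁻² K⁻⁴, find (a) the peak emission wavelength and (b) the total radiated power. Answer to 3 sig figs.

λ_max ≈ 1.19 μm; P ≈ 2.41×10²⁸ W

(a) λ_max = b/T = 2.898×10⁻³/2436 = 1.190×10⁻⁶ m = 1.19 μm.
Surface area A = 4πR² = 4π(3.10×10¹⁰ m)² = 1.20763×10²² m².
(b) P = σAT⁴ = 5.670×10⁻⁸×1.20763×10²²×(2436)⁴ = 2.41×10²⁸ W.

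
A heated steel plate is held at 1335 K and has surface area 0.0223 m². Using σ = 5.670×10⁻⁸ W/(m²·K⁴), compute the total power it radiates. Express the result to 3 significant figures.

P ≈ 4.02×10³ W

Area A = 0.0223 m².
P = σAT⁴ = 5.670×10⁻⁸ × 0.0223 × (1335)⁴ = 4.02×10³ W.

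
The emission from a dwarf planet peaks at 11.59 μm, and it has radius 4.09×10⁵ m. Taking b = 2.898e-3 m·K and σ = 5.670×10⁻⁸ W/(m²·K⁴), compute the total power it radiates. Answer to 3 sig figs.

P ≈ 4.66×10¹⁴ W

Wien's law: T = b/λ_max = 2.898×10⁻³/1.159×10⁻⁵ = 250.043 K.
Surface area A = 4πR² = 4π(4.09×10⁵ m)² = 2.10212×10¹² m².
Then P = σAT⁴ = 5.670×10⁻⁸×2.10212×10¹²×(250.043)⁴ = 4.66×10¹⁴ W.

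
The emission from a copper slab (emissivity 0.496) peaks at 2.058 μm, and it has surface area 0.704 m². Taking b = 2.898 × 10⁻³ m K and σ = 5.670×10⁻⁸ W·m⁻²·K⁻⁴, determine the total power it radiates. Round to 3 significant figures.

P ≈ 7.78×10⁴ W

Wien's law: T = b/λ_max = 2.898×10⁻³/2.058×10⁻⁶ = 1408.16 K.
Area A = 0.704 m².
Then P = εσAT⁴ = 0.496×5.670×10⁻⁸×0.704×(1408.16)⁴ = 7.78×10⁴ W.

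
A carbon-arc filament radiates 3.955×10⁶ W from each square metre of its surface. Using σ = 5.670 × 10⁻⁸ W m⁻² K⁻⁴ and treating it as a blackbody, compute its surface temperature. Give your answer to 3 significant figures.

I = σT⁴, so T = (I/σ)^(1/4) = (3.955×10⁶/(5.670×10⁻⁸))^(1/4) = 2.89×10³ K.

T ≈ 2.89×10³ K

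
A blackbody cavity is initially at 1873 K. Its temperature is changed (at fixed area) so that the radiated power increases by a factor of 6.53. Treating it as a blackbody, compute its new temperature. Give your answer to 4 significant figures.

T₂ ≈ 2994 K

P ∝ T⁴, so T₂/T₁ = (P₂/P₁)^(1/4) = (6.53)^(1/4) = 1.59856.
T₂ = 1873 × 1.59856 = 2994 K.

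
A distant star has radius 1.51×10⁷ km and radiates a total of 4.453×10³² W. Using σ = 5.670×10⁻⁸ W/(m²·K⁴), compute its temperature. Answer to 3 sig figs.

T ≈ 4.07×10⁴ K

Surface area A = 4πR² = 4π(1.51×10¹⁰ m)² = 2.86526×10²¹ m².
P = σAT⁴ ⇒ T = (P/(σA))^(1/4) = (4.453×10³²/(5.670×10⁻⁸×2.86526×10²¹))^(1/4) = 4.07×10⁴ K.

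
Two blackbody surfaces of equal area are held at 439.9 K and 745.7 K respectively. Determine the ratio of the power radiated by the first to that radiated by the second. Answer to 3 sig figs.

With equal areas, P₁/P₂ = (T₁/T₂)⁴ = (439.9/745.7)⁴ = 0.121.

P₁/P₂ ≈ 0.121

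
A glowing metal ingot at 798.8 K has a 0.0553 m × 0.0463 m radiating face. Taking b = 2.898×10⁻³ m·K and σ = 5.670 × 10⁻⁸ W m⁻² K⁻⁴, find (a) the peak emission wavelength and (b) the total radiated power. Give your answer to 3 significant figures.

λ_max ≈ 3.63 μm; P ≈ 59.1 W

(a) λ_max = b/T = 2.898×10⁻³/798.8 = 3.628×10⁻⁶ m = 3.63 μm.
Area A = 0.0553 × 0.0463 = 2.56039×10⁻³ m².
(b) P = σAT⁴ = 5.670×10⁻⁸×2.56039×10⁻³×(798.8)⁴ = 59.1 W.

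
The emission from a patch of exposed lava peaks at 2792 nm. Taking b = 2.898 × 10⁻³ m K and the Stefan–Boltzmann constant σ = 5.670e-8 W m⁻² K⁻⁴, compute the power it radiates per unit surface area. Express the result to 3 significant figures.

I ≈ 6.58×10⁴ W/m²

Wien's law: T = b/λ_max = 2.898×10⁻³/2.792×10⁻⁶ = 1037.97 K.
Then I = σT⁴ = 5.670×10⁻⁸×(1037.97)⁴ = 6.58×10⁴ W/m².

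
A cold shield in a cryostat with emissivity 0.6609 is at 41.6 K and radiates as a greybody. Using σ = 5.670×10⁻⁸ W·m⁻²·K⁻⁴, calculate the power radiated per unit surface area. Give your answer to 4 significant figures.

Stefan–Boltzmann: I = εσT⁴ = 0.6609 × 5.670×10⁻⁸ × (41.6)⁴ = 0.1122 W/m².

I ≈ 0.1122 W/m²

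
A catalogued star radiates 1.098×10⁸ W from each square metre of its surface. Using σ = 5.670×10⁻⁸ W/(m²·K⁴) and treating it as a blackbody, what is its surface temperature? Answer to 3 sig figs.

T ≈ 6.63×10³ K

I = σT⁴, so T = (I/σ)^(1/4) = (1.098×10⁸/(5.670×10⁻⁸))^(1/4) = 6.63×10³ K.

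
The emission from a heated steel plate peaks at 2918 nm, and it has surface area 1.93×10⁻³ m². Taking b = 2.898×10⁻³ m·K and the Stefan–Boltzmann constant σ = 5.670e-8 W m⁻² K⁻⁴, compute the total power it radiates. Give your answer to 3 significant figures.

Wien's law: T = b/λ_max = 2.898×10⁻³/2.918×10⁻⁶ = 993.146 K.
Area A = 1.93×10⁻³ m².
Then P = σAT⁴ = 5.670×10⁻⁸×1.93×10⁻³×(993.146)⁴ = 106 W.

P ≈ 106 W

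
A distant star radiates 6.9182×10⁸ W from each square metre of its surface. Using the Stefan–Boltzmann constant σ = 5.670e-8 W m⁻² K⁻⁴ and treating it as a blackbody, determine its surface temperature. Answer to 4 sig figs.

T ≈ 1.051×10⁴ K

I = σT⁴, so T = (I/σ)^(1/4) = (6.9182×10⁸/(5.670×10⁻⁸))^(1/4) = 1.051×10⁴ K.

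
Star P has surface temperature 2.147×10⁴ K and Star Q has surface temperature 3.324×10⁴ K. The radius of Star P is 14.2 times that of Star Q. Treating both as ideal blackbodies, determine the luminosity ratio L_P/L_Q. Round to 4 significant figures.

L ∝ R²T⁴, so L_P/L_Q = (R_P/R_Q)²(T_P/T_Q)⁴ = (14.2)² × (2.147×10⁴/3.324×10⁴)⁴ = 201.64 × 0.174054 = 35.10.

L_P/L_Q ≈ 35.10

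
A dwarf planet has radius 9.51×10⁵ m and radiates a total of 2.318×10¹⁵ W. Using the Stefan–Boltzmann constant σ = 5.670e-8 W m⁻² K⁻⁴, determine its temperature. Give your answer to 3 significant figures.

T ≈ 245 K

Surface area A = 4πR² = 4π(9.51×10⁵ m)² = 1.13650×10¹³ m².
P = σAT⁴ ⇒ T = (P/(σA))^(1/4) = (2.318×10¹⁵/(5.670×10⁻⁸×1.13650×10¹³))^(1/4) = 245 K.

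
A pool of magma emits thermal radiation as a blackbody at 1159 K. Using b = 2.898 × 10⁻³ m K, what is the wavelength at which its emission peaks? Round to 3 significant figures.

Wien's displacement law: λ_max = b/T = (2.898×10⁻³ m·K)/(1159 K) = 2.500×10⁻⁶ m.
That is 2.50×10³ nm, in the infrared range.

λ_max ≈ 2.50×10³ nm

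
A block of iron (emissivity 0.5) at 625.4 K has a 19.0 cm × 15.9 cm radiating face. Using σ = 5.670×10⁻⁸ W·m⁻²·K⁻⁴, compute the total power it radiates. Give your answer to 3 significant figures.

P ≈ 131 W

Area A = 0.190 × 0.159 = 0.03021 m².
P = εσAT⁴ = 0.5 × 5.670×10⁻⁸ × 0.03021 × (625.4)⁴ = 131 W.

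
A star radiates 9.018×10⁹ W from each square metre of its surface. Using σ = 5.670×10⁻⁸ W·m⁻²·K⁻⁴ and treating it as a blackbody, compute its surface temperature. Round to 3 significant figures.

I = σT⁴, so T = (I/σ)^(1/4) = (9.018×10⁹/(5.670×10⁻⁸))^(1/4) = 2.00×10⁴ K.

T ≈ 2.00×10⁴ K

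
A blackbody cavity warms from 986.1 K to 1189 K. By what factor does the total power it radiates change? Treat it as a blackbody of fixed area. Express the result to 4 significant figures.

P₂/P₁ ≈ 2.114

P ∝ T⁴, so P₂/P₁ = (T₂/T₁)⁴ = (1189/986.1)⁴ = (1.20576)⁴ = 2.114.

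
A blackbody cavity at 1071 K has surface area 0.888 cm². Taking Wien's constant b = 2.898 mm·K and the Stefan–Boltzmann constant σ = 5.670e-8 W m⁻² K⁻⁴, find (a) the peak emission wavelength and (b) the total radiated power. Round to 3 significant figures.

(a) λ_max = b/T = 2.898×10⁻³/1071 = 2.706×10⁻⁶ m = 2.71 μm.
Area A = 0.888 cm² = 8.88×10⁻⁵ m².
(b) P = σAT⁴ = 5.670×10⁻⁸×8.88×10⁻⁵×(1071)⁴ = 6.62 W.

λ_max ≈ 2.71 μm; P ≈ 6.62 W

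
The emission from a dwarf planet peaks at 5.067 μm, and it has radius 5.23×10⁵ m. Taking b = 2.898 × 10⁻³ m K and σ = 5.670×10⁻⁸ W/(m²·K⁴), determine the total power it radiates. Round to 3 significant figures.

Wien's law: T = b/λ_max = 2.898×10⁻³/5.067×10⁻⁶ = 571.936 K.
Surface area A = 4πR² = 4π(5.23×10⁵ m)² = 3.43727×10¹² m².
Then P = σAT⁴ = 5.670×10⁻⁸×3.43727×10¹²×(571.936)⁴ = 2.09×10¹⁶ W.

P ≈ 2.09×10¹⁶ W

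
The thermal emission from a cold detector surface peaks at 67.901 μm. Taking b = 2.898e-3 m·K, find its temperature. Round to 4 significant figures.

T ≈ 42.68 K

Wien's law gives T = b/λ_max = (2.898×10⁻³ m·K)/(6.7901×10⁻⁵ m) = 42.68 K.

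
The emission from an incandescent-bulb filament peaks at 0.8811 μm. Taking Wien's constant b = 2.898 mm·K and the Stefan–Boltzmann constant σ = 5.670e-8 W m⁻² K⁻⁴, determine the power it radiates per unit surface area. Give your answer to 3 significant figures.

I ≈ 6.64×10⁶ W/m²

Wien's law: T = b/λ_max = 2.898×10⁻³/8.811×10⁻⁷ = 3289.07 K.
Then I = σT⁴ = 5.670×10⁻⁸×(3289.07)⁴ = 6.64×10⁶ W/m².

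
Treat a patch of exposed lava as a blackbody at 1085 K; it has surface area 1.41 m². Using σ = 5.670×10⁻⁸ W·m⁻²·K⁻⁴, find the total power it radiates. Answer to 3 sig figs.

P ≈ 1.11×10⁵ W

Area A = 1.41 m².
P = σAT⁴ = 5.670×10⁻⁸ × 1.41 × (1085)⁴ = 1.11×10⁵ W.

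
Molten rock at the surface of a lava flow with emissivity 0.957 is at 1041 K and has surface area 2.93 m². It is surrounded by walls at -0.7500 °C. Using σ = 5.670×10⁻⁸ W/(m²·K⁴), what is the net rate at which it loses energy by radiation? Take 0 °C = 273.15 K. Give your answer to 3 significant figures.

Surroundings: T = -0.7500 °C + 273.15 = 272.4000 K.
Area A = 2.93 m².
Net radiated power P_net = εσA(T⁴ − T₀⁴) = 0.957×5.670×10⁻⁸×2.93×(1041⁴ − 272.4000⁴).
T⁴ − T₀⁴ = 1.17436×10¹² − 5.50590×10⁹ = 1.16885×10¹² K⁴, so P_net = 1.86×10⁵ W.

Net loss ≈ 1.86×10⁵ W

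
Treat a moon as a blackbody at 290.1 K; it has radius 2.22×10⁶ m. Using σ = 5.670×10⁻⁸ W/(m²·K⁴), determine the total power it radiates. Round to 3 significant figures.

P ≈ 2.49×10¹⁶ W

Surface area A = 4πR² = 4π(2.22×10⁶ m)² = 6.19321×10¹³ m².
P = σAT⁴ = 5.670×10⁻⁸ × 6.19321×10¹³ × (290.1)⁴ = 2.49×10¹⁶ W.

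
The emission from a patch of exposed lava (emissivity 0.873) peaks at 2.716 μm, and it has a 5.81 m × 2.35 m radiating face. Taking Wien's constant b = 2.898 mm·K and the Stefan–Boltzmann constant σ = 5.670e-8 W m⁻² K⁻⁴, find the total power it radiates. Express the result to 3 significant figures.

Wien's law: T = b/λ_max = 2.898×10⁻³/2.716×10⁻⁶ = 1067.01 K.
Area A = 5.81 × 2.35 = 13.6535 m².
Then P = εσAT⁴ = 0.873×5.670×10⁻⁸×13.6535×(1067.01)⁴ = 8.76×10⁵ W.

P ≈ 8.76×10⁵ W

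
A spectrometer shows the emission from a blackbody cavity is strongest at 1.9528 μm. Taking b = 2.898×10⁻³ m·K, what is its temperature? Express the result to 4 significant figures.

Wien's law gives T = b/λ_max = (2.898×10⁻³ m·K)/(1.9528×10⁻⁶ m) = 1484 K.

T ≈ 1484 K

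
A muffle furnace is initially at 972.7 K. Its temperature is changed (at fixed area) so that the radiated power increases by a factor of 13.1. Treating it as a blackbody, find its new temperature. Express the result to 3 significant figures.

P ∝ T⁴, so T₂/T₁ = (P₂/P₁)^(1/4) = (13.1)^(1/4) = 1.90247.
T₂ = 972.7 × 1.90247 = 1.85×10³ K.

T₂ ≈ 1.85×10³ K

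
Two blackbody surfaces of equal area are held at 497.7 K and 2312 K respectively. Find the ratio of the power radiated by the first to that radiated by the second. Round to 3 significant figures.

P₁/P₂ ≈ 2.15×10⁻³

With equal areas, P₁/P₂ = (T₁/T₂)⁴ = (497.7/2312)⁴ = 2.15×10⁻³.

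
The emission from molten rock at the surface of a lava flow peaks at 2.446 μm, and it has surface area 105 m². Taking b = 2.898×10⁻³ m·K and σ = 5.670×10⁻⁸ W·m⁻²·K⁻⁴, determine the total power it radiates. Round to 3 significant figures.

P ≈ 1.17×10⁷ W

Wien's law: T = b/λ_max = 2.898×10⁻³/2.446×10⁻⁶ = 1184.79 K.
Area A = 105 m².
Then P = σAT⁴ = 5.670×10⁻⁸×105×(1184.79)⁴ = 1.17×10⁷ W.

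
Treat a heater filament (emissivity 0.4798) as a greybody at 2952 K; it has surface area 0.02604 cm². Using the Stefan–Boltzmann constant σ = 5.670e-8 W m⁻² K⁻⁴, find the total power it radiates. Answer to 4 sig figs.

P ≈ 5.380 W

Area A = 0.02604 cm² = 2.604×10⁻⁶ m².
P = εσAT⁴ = 0.4798 × 5.670×10⁻⁸ × 2.604×10⁻⁶ × (2952)⁴ = 5.380 W.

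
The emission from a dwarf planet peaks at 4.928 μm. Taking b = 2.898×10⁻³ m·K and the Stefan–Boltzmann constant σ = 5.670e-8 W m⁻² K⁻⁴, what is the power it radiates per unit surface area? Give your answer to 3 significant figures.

I ≈ 6.78×10³ W/m²

Wien's law: T = b/λ_max = 2.898×10⁻³/4.928×10⁻⁶ = 588.068 K.
Then I = σT⁴ = 5.670×10⁻⁸×(588.068)⁴ = 6.78×10³ W/m².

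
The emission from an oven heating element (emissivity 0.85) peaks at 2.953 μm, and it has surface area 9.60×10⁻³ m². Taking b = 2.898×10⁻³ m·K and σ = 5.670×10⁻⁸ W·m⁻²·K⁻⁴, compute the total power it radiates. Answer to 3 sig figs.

P ≈ 429 W

Wien's law: T = b/λ_max = 2.898×10⁻³/2.953×10⁻⁶ = 981.375 K.
Area A = 9.60×10⁻³ m².
Then P = εσAT⁴ = 0.85×5.670×10⁻⁸×9.60×10⁻³×(981.375)⁴ = 429 W.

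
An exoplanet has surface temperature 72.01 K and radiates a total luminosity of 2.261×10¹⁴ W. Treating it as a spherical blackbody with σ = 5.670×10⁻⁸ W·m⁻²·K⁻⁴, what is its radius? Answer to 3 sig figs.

L = 4πR²σT⁴ ⇒ R = √(L/(4πσT⁴)).
σT⁴ = 1.52459 W/m², so R = √(2.261×10¹⁴/(4π×1.52459)) = 3.44×10⁶ m.

R ≈ 3.44×10⁶ m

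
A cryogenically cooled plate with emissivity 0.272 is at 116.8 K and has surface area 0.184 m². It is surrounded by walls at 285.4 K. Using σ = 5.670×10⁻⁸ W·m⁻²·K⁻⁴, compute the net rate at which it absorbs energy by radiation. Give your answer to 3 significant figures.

Area A = 0.184 m².
Net radiated power P_net = εσA(T⁴ − T₀⁴) = 0.272×5.670×10⁻⁸×0.184×(116.8⁴ − 285.4⁴).
T⁴ − T₀⁴ = 1.86111×10⁸ − 6.63462×10⁹ = -6.44851×10⁹ K⁴, so P_net = -18.3 W — negative, meaning a net gain of 18.3 W.

Net gain ≈ 18.3 W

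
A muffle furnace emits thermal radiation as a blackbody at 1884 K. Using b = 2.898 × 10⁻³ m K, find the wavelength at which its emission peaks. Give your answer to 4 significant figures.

Wien's displacement law: λ_max = b/T = (2.898×10⁻³ m·K)/(1884 K) = 1.5382×10⁻⁶ m.
That is 1538 nm, in the infrared range.

λ_max ≈ 1538 nm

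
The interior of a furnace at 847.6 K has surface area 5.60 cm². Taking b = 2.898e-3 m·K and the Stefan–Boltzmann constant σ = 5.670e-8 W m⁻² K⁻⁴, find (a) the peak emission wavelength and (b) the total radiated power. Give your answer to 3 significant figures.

(a) λ_max = b/T = 2.898×10⁻³/847.6 = 3.419×10⁻⁶ m = 3.42 μm.
Area A = 5.60 cm² = 5.60×10⁻⁴ m².
(b) P = σAT⁴ = 5.670×10⁻⁸×5.60×10⁻⁴×(847.6)⁴ = 16.4 W.

λ_max ≈ 3.42 μm; P ≈ 16.4 W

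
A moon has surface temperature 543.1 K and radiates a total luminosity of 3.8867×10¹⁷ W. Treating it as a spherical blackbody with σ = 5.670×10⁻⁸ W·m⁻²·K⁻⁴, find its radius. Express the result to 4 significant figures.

L = 4πR²σT⁴ ⇒ R = √(L/(4πσT⁴)).
σT⁴ = 4932.90 W/m², so R = √(3.8867×10¹⁷/(4π×4932.90)) = 2.504×10⁶ m.

R ≈ 2.504×10⁶ m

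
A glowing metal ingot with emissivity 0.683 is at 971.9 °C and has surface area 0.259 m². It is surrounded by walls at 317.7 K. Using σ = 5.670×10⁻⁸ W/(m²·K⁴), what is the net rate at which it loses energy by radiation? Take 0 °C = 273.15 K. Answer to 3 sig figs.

Net loss ≈ 2.40×10⁴ W

T = 971.9 °C + 273.15 = 1245.05 K.
Area A = 0.259 m².
Net radiated power P_net = εσA(T⁴ − T₀⁴) = 0.683×5.670×10⁻⁸×0.259×(1245.05⁴ − 317.7⁴).
T⁴ − T₀⁴ = 2.40296×10¹² − 1.01875×10¹⁰ = 2.39277×10¹² K⁴, so P_net = 2.40×10⁴ W.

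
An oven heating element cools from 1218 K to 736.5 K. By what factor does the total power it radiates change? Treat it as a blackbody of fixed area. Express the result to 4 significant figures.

P ∝ T⁴, so P₂/P₁ = (T₂/T₁)⁴ = (736.5/1218)⁴ = (0.604680)⁴ = 0.1337.

P₂/P₁ ≈ 0.1337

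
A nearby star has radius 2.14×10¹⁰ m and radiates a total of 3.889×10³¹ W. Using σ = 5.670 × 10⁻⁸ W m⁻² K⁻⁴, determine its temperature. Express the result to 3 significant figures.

Surface area A = 4πR² = 4π(2.14×10¹⁰ m)² = 5.75490×10²¹ m².
P = σAT⁴ ⇒ T = (P/(σA))^(1/4) = (3.889×10³¹/(5.670×10⁻⁸×5.75490×10²¹))^(1/4) = 1.86×10⁴ K.

T ≈ 1.86×10⁴ K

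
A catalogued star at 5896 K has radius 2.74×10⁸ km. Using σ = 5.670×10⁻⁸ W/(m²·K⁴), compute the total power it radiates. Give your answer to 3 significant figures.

Surface area A = 4πR² = 4π(2.74×10¹¹ m)² = 9.43433×10²³ m².
P = σAT⁴ = 5.670×10⁻⁸ × 9.43433×10²³ × (5896)⁴ = 6.46×10³¹ W.

P ≈ 6.46×10³¹ W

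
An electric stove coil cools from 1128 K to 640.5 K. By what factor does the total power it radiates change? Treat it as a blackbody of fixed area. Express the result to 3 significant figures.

P ∝ T⁴, so P₂/P₁ = (T₂/T₁)⁴ = (640.5/1128)⁴ = (0.567819)⁴ = 0.104.

P₂/P₁ ≈ 0.104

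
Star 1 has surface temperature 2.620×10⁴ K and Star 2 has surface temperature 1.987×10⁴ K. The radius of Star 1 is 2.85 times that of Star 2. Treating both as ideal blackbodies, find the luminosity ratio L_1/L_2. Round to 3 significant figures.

L ∝ R²T⁴, so L_1/L_2 = (R_1/R_2)²(T_1/T_2)⁴ = (2.85)² × (2.620×10⁴/1.987×10⁴)⁴ = 8.1225 × 3.02283 = 24.6.

L_1/L_2 ≈ 24.6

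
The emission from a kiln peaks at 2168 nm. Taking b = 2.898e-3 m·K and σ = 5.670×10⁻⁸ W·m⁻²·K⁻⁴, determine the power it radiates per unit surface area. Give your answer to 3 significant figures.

I ≈ 1.81×10⁵ W/m²

Wien's law: T = b/λ_max = 2.898×10⁻³/2.168×10⁻⁶ = 1336.72 K.
Then I = σT⁴ = 5.670×10⁻⁸×(1336.72)⁴ = 1.81×10⁵ W/m².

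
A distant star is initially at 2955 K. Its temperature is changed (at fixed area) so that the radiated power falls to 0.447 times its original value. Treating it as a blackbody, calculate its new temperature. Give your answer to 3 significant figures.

T₂ ≈ 2.42×10³ K

P ∝ T⁴, so T₂/T₁ = (P₂/P₁)^(1/4) = (0.447)^(1/4) = 0.817668.
T₂ = 2955 × 0.817668 = 2.42×10³ K.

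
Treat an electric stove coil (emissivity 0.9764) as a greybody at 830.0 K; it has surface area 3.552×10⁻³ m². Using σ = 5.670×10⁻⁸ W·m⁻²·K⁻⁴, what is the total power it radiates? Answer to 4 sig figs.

Area A = 3.552×10⁻³ m².
P = εσAT⁴ = 0.9764 × 5.670×10⁻⁸ × 3.552×10⁻³ × (830.0)⁴ = 93.32 W.

P ≈ 93.32 W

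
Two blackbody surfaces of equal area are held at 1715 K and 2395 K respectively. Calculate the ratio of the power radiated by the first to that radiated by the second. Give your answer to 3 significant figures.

With equal areas, P₁/P₂ = (T₁/T₂)⁴ = (1715/2395)⁴ = 0.263.

P₁/P₂ ≈ 0.263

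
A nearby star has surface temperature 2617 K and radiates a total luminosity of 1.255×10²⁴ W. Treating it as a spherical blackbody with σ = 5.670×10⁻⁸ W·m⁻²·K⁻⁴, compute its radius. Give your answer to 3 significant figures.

R ≈ 1.94×10⁸ m

L = 4πR²σT⁴ ⇒ R = √(L/(4πσT⁴)).
σT⁴ = 2.65949×10⁶ W/m², so R = √(1.255×10²⁴/(4π×2.65949×10⁶)) = 1.94×10⁸ m.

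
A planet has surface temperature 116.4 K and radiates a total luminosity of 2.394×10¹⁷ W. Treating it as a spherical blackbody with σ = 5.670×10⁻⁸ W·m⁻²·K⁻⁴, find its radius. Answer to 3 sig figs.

L = 4πR²σT⁴ ⇒ R = √(L/(4πσT⁴)).
σT⁴ = 10.4087 W/m², so R = √(2.394×10¹⁷/(4π×10.4087)) = 4.28×10⁷ m.

R ≈ 4.28×10⁷ m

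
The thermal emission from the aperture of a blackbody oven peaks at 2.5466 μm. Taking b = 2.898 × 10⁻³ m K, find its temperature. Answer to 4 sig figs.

Wien's law gives T = b/λ_max = (2.898×10⁻³ m·K)/(2.5466×10⁻⁶ m) = 1138 K.

T ≈ 1138 K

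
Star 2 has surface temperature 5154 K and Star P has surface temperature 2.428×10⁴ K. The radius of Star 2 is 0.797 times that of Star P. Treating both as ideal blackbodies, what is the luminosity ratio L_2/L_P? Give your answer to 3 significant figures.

L ∝ R²T⁴, so L_2/L_P = (R_2/R_P)²(T_2/T_P)⁴ = (0.797)² × (5154/2.428×10⁴)⁴ = 0.635209 × 2.03041×10⁻³ = 1.29×10⁻³.

L_2/L_P ≈ 1.29×10⁻³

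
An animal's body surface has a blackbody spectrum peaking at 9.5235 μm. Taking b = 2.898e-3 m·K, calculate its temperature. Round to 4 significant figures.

T ≈ 304.3 K

Wien's law gives T = b/λ_max = (2.898×10⁻³ m·K)/(9.5235×10⁻⁶ m) = 304.3 K.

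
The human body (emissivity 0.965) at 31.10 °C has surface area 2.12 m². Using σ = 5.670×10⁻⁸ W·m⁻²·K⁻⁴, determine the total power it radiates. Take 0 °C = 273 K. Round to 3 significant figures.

P ≈ 992 W

T = 31.10 °C + 273 = 304.10 K.
Area A = 2.12 m².
P = εσAT⁴ = 0.965 × 5.670×10⁻⁸ × 2.12 × (304.10)⁴ = 992 W.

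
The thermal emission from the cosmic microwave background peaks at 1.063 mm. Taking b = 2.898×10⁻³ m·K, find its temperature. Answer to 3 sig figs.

Wien's law gives T = b/λ_max = (2.898×10⁻³ m·K)/(1.063×10⁻³ m) = 2.73 K.

T ≈ 2.73 K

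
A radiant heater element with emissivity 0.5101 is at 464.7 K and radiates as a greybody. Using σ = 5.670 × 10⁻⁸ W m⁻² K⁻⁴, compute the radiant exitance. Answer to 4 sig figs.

I ≈ 1349 W/m²

Stefan–Boltzmann: I = εσT⁴ = 0.5101 × 5.670×10⁻⁸ × (464.7)⁴ = 1349 W/m².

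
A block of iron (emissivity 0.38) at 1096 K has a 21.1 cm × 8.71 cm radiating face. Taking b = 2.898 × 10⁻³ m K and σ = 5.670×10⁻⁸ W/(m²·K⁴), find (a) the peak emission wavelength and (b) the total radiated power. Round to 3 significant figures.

λ_max ≈ 2.64 μm; P ≈ 571 W

(a) λ_max = b/T = 2.898×10⁻³/1096 = 2.644×10⁻⁶ m = 2.64 μm.
Area A = 0.211 × 0.0871 = 0.0183781 m².
(b) P = εσAT⁴ = 0.38×5.670×10⁻⁸×0.0183781×(1096)⁴ = 571 W.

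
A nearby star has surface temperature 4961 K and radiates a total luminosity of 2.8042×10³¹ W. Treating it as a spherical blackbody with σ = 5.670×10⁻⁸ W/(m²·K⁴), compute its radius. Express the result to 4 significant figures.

L = 4πR²σT⁴ ⇒ R = √(L/(4πσT⁴)).
σT⁴ = 3.43447×10⁷ W/m², so R = √(2.8042×10³¹/(4π×3.43447×10⁷)) = 2.549×10¹¹ m.

R ≈ 2.549×10¹¹ m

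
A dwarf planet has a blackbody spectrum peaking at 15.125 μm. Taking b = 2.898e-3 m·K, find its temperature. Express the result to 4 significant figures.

Wien's law gives T = b/λ_max = (2.898×10⁻³ m·K)/(1.5125×10⁻⁵ m) = 191.6 K.

T ≈ 191.6 K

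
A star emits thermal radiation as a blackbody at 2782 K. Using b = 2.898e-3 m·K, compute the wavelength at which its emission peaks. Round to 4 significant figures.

Wien's displacement law: λ_max = b/T = (2.898×10⁻³ m·K)/(2782 K) = 1.0417×10⁻⁶ m.
That is 1042 nm, in the infrared range.

λ_max ≈ 1042 nm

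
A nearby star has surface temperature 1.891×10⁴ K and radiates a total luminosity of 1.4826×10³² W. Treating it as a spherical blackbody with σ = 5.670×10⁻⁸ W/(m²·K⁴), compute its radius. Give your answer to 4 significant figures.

R ≈ 4.034×10¹⁰ m

L = 4πR²σT⁴ ⇒ R = √(L/(4πσT⁴)).
σT⁴ = 7.25019×10⁹ W/m², so R = √(1.4826×10³²/(4π×7.25019×10⁹)) = 4.034×10¹⁰ m.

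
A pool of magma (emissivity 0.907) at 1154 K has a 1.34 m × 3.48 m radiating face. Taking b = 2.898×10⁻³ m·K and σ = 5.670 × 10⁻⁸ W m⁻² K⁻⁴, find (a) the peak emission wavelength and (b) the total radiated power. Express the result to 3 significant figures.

λ_max ≈ 2.51 μm; P ≈ 4.25×10⁵ W

(a) λ_max = b/T = 2.898×10⁻³/1154 = 2.511×10⁻⁶ m = 2.51 μm.
Area A = 1.34 × 3.48 = 4.6632 m².
(b) P = εσAT⁴ = 0.907×5.670×10⁻⁸×4.6632×(1154)⁴ = 4.25×10⁵ W.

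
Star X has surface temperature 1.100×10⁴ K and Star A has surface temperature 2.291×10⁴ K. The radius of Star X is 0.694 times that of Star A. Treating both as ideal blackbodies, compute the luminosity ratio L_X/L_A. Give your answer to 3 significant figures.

L ∝ R²T⁴, so L_X/L_A = (R_X/R_A)²(T_X/T_A)⁴ = (0.694)² × (1.100×10⁴/2.291×10⁴)⁴ = 0.481636 × 0.0531460 = 0.0256.

L_X/L_A ≈ 0.0256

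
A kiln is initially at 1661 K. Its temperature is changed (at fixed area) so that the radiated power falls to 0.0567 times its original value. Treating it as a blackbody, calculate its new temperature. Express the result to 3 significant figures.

P ∝ T⁴, so T₂/T₁ = (P₂/P₁)^(1/4) = (0.0567)^(1/4) = 0.487973.
T₂ = 1661 × 0.487973 = 811 K.

T₂ ≈ 811 K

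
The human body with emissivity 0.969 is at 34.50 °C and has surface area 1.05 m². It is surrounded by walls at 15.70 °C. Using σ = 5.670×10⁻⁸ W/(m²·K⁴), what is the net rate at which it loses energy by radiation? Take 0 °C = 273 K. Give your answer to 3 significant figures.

T = 34.50 °C + 273 = 307.50 K.
Surroundings: T = 15.70 °C + 273 = 288.70 K.
Area A = 1.05 m².
Net radiated power P_net = εσA(T⁴ − T₀⁴) = 0.969×5.670×10⁻⁸×1.05×(307.50⁴ − 288.70⁴).
T⁴ − T₀⁴ = 8.94088×10⁹ − 6.94684×10⁹ = 1.99404×10⁹ K⁴, so P_net = 115 W.

Net loss ≈ 115 W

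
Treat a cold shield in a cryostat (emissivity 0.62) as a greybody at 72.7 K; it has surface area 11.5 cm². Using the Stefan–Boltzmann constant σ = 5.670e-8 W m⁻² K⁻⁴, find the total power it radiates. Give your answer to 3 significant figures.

P ≈ 1.13×10⁻³ W

Area A = 11.5 cm² = 1.15×10⁻³ m².
P = εσAT⁴ = 0.62 × 5.670×10⁻⁸ × 1.15×10⁻³ × (72.7)⁴ = 1.13×10⁻³ W.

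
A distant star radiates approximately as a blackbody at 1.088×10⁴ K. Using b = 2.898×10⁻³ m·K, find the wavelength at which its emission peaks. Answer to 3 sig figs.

Wien's displacement law: λ_max = b/T = (2.898×10⁻³ m·K)/(1.088×10⁴ K) = 2.664×10⁻⁷ m.
That is 266 nm, in the ultraviolet range.

λ_max ≈ 266 nm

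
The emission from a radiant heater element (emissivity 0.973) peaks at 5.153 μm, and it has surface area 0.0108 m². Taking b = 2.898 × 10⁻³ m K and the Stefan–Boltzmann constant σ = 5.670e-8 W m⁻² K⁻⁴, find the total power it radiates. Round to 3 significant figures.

Wien's law: T = b/λ_max = 2.898×10⁻³/5.153×10⁻⁶ = 562.391 K.
Area A = 0.0108 m².
Then P = εσAT⁴ = 0.973×5.670×10⁻⁸×0.0108×(562.391)⁴ = 59.6 W.

P ≈ 59.6 W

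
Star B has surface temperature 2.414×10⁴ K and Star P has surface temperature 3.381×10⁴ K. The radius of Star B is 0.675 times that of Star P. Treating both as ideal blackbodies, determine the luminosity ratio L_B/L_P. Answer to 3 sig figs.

L ∝ R²T⁴, so L_B/L_P = (R_B/R_P)²(T_B/T_P)⁴ = (0.675)² × (2.414×10⁴/3.381×10⁴)⁴ = 0.455625 × 0.259877 = 0.118.

L_B/L_P ≈ 0.118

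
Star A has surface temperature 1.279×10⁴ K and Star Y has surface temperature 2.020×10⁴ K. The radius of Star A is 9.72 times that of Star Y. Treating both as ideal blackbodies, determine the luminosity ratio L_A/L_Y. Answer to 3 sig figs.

L_A/L_Y ≈ 15.2

L ∝ R²T⁴, so L_A/L_Y = (R_A/R_Y)²(T_A/T_Y)⁴ = (9.72)² × (1.279×10⁴/2.020×10⁴)⁴ = 94.4784 × 0.160723 = 15.2.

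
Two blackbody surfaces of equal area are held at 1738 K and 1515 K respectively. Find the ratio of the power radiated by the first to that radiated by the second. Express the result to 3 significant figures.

P₁/P₂ ≈ 1.73

With equal areas, P₁/P₂ = (T₁/T₂)⁴ = (1738/1515)⁴ = 1.73.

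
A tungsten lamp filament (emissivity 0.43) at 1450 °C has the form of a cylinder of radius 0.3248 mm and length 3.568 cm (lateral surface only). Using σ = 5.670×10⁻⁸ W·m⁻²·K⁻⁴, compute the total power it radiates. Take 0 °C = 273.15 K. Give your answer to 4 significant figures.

T = 1450 °C + 273.15 = 1723.15 K.
Lateral area A = 2πrL = 2π×3.248×10⁻⁴×0.03568 = 7.28150×10⁻⁵ m².
P = εσAT⁴ = 0.43 × 5.670×10⁻⁸ × 7.28150×10⁻⁵ × (1723.15)⁴ = 15.65 W.

P ≈ 15.65 W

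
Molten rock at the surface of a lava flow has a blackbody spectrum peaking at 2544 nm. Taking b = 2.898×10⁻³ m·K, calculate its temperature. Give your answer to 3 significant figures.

T ≈ 1.14×10³ K

Wien's law gives T = b/λ_max = (2.898×10⁻³ m·K)/(2.544×10⁻⁶ m) = 1.14×10³ K.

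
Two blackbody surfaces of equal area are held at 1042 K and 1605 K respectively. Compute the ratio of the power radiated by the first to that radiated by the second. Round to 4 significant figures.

With equal areas, P₁/P₂ = (T₁/T₂)⁴ = (1042/1605)⁴ = 0.1777.

P₁/P₂ ≈ 0.1777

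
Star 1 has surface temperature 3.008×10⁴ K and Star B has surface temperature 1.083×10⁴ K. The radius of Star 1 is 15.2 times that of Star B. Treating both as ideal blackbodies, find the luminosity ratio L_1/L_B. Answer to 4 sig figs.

L ∝ R²T⁴, so L_1/L_B = (R_1/R_B)²(T_1/T_B)⁴ = (15.2)² × (3.008×10⁴/1.083×10⁴)⁴ = 231.04 × 59.5110 = 1.375×10⁴.

L_1/L_B ≈ 1.375×10⁴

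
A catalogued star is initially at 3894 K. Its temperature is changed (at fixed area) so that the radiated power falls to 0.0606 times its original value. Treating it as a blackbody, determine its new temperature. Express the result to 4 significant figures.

T₂ ≈ 1932 K

P ∝ T⁴, so T₂/T₁ = (P₂/P₁)^(1/4) = (0.0606)^(1/4) = 0.496156.
T₂ = 3894 × 0.496156 = 1932 K.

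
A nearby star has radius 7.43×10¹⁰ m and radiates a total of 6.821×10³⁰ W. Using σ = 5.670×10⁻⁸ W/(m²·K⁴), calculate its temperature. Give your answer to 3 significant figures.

Surface area A = 4πR² = 4π(7.43×10¹⁰ m)² = 6.93725×10²² m².
P = σAT⁴ ⇒ T = (P/(σA))^(1/4) = (6.821×10³⁰/(5.670×10⁻⁸×6.93725×10²²))^(1/4) = 6.45×10³ K.

T ≈ 6.45×10³ K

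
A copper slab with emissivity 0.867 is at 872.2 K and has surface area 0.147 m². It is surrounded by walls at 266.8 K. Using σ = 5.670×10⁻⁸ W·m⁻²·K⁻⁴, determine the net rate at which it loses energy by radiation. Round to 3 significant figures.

Area A = 0.147 m².
Net radiated power P_net = εσA(T⁴ − T₀⁴) = 0.867×5.670×10⁻⁸×0.147×(872.2⁴ − 266.8⁴).
T⁴ − T₀⁴ = 5.78714×10¹¹ − 5.06691×10⁹ = 5.73647×10¹¹ K⁴, so P_net = 4.15×10³ W.

Net loss ≈ 4.15×10³ W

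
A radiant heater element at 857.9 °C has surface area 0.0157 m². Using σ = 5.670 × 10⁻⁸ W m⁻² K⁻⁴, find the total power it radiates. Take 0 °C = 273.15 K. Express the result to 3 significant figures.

T = 857.9 °C + 273.15 = 1131.05 K.
Area A = 0.0157 m².
P = σAT⁴ = 5.670×10⁻⁸ × 0.0157 × (1131.05)⁴ = 1.46×10³ W.

P ≈ 1.46×10³ W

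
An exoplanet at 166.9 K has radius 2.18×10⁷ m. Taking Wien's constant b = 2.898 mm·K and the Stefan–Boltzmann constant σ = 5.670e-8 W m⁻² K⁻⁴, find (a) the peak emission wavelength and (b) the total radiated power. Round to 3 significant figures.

λ_max ≈ 17.4 μm; P ≈ 2.63×10¹⁷ W

(a) λ_max = b/T = 2.898×10⁻³/166.9 = 1.736×10⁻⁵ m = 17.4 μm.
Surface area A = 4πR² = 4π(2.18×10⁷ m)² = 5.97204×10¹⁵ m².
(b) P = σAT⁴ = 5.670×10⁻⁸×5.97204×10¹⁵×(166.9)⁴ = 2.63×10¹⁷ W.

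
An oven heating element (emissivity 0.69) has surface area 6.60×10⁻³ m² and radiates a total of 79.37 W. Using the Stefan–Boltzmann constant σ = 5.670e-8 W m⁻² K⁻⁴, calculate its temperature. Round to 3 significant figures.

Area A = 6.60×10⁻³ m².
P = εσAT⁴ ⇒ T = (P/(εσA))^(1/4) = (79.37/(0.69×5.670×10⁻⁸×6.60×10⁻³))^(1/4) = 745 K.

T ≈ 745 K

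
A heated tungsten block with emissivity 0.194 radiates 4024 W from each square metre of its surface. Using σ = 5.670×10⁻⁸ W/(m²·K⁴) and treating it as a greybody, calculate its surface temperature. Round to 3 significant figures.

I = εσT⁴, so T = (I/εσ)^(1/4) = (4024/(0.194×5.670×10⁻⁸))^(1/4) = 778 K.

T ≈ 778 K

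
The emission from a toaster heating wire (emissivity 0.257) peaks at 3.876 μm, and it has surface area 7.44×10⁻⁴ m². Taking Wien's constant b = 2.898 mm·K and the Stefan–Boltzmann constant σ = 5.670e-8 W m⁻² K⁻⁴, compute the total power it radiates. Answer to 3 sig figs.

P ≈ 3.39 W

Wien's law: T = b/λ_max = 2.898×10⁻³/3.876×10⁻⁶ = 747.678 K.
Area A = 7.44×10⁻⁴ m².
Then P = εσAT⁴ = 0.257×5.670×10⁻⁸×7.44×10⁻⁴×(747.678)⁴ = 3.39 W.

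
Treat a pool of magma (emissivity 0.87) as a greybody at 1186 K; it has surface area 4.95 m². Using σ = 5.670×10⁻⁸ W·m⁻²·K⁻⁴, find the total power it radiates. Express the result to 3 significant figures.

Area A = 4.95 m².
P = εσAT⁴ = 0.87 × 5.670×10⁻⁸ × 4.95 × (1186)⁴ = 4.83×10⁵ W.

P ≈ 4.83×10⁵ W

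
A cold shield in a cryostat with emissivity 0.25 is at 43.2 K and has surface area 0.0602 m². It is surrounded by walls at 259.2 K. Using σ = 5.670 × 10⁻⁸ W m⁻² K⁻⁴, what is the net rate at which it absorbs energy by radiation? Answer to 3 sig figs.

Area A = 0.0602 m².
Net radiated power P_net = εσA(T⁴ − T₀⁴) = 0.25×5.670×10⁻⁸×0.0602×(43.2⁴ − 259.2⁴).
T⁴ − T₀⁴ = 3.48285×10⁶ − 4.51378×10⁹ = -4.51030×10⁹ K⁴, so P_net = -3.85 W — negative, meaning a net gain of 3.85 W.

Net gain ≈ 3.85 W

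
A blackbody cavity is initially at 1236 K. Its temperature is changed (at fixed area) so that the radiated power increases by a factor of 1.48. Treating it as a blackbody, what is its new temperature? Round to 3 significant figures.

T₂ ≈ 1.36×10³ K

P ∝ T⁴, so T₂/T₁ = (P₂/P₁)^(1/4) = (1.48)^(1/4) = 1.10297.
T₂ = 1236 × 1.10297 = 1.36×10³ K.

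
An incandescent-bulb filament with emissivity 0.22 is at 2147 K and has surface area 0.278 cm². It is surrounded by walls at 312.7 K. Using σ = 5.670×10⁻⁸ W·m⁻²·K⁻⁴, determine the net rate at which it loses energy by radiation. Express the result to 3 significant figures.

Area A = 0.278 cm² = 2.78×10⁻⁵ m².
Net radiated power P_net = εσA(T⁴ − T₀⁴) = 0.22×5.670×10⁻⁸×2.78×10⁻⁵×(2147⁴ − 312.7⁴).
T⁴ − T₀⁴ = 2.12485×10¹³ − 9.56118×10⁹ = 2.12389×10¹³ K⁴, so P_net = 7.37 W.

Net loss ≈ 7.37 W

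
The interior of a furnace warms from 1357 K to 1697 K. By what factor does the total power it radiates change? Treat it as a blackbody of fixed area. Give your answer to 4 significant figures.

P ∝ T⁴, so P₂/P₁ = (T₂/T₁)⁴ = (1697/1357)⁴ = (1.25055)⁴ = 2.446.

P₂/P₁ ≈ 2.446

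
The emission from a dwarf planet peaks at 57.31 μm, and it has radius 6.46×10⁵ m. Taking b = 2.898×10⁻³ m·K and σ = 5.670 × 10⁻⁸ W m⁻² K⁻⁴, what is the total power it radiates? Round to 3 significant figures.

P ≈ 1.94×10¹² W

Wien's law: T = b/λ_max = 2.898×10⁻³/5.731×10⁻⁵ = 50.5671 K.
Surface area A = 4πR² = 4π(6.46×10⁵ m)² = 5.24415×10¹² m².
Then P = σAT⁴ = 5.670×10⁻⁸×5.24415×10¹²×(50.5671)⁴ = 1.94×10¹² W.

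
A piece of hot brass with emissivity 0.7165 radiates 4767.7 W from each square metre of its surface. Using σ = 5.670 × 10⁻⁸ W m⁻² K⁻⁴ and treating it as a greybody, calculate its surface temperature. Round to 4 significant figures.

T ≈ 585.3 K

I = εσT⁴, so T = (I/εσ)^(1/4) = (4767.7/(0.7165×5.670×10⁻⁸))^(1/4) = 585.3 K.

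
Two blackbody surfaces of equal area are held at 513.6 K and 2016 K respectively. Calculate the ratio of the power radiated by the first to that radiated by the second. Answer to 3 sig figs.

With equal areas, P₁/P₂ = (T₁/T₂)⁴ = (513.6/2016)⁴ = 4.21×10⁻³.

P₁/P₂ ≈ 4.21×10⁻³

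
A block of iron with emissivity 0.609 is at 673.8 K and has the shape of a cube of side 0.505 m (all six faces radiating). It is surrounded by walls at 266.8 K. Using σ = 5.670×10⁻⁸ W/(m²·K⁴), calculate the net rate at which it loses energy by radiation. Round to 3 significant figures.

Net loss ≈ 1.06×10⁴ W

Area A = 6s² = 6×(0.505 m)² = 1.53015 m².
Net radiated power P_net = εσA(T⁴ − T₀⁴) = 0.609×5.670×10⁻⁸×1.53015×(673.8⁴ − 266.8⁴).
T⁴ − T₀⁴ = 2.06122×10¹¹ − 5.06691×10⁹ = 2.01055×10¹¹ K⁴, so P_net = 1.06×10⁴ W.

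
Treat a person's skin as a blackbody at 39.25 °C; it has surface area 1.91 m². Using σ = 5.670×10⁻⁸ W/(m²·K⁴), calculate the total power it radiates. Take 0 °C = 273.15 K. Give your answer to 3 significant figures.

P ≈ 1.03×10³ W

T = 39.25 °C + 273.15 = 312.40 K.
Area A = 1.91 m².
P = σAT⁴ = 5.670×10⁻⁸ × 1.91 × (312.40)⁴ = 1.03×10³ W.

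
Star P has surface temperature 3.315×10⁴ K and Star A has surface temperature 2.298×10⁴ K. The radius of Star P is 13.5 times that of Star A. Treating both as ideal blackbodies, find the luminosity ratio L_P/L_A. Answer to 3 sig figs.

L ∝ R²T⁴, so L_P/L_A = (R_P/R_A)²(T_P/T_A)⁴ = (13.5)² × (3.315×10⁴/2.298×10⁴)⁴ = 182.25 × 4.33046 = 789.

L_P/L_A ≈ 789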